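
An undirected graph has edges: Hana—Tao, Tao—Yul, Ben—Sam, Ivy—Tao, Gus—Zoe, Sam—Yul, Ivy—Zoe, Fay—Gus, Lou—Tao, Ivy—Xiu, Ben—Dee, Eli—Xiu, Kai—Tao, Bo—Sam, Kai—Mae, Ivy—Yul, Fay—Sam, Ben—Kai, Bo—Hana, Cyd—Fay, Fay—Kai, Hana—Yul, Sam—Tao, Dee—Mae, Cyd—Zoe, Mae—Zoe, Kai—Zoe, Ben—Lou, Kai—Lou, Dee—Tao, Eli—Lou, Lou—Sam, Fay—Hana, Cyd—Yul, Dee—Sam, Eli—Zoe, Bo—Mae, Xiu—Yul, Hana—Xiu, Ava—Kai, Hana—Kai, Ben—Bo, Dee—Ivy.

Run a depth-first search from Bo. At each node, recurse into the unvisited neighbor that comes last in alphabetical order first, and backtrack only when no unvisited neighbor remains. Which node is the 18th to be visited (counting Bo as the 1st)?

Visit Bo
Bo → Sam
Sam → Yul
Yul → Xiu
Xiu → Ivy
Ivy → Zoe
Zoe → Mae
Mae → Kai
Kai → Tao
Tao → Lou
Lou → Eli
Lou → Ben
Ben → Dee
Tao → Hana
Hana → Fay
Fay → Gus
Fay → Cyd
Kai → Ava

Visit order: Bo, Sam, Yul, Xiu, Ivy, Zoe, Mae, Kai, Tao, Lou, Eli, Ben, Dee, Hana, Fay, Gus, Cyd, Ava

Ava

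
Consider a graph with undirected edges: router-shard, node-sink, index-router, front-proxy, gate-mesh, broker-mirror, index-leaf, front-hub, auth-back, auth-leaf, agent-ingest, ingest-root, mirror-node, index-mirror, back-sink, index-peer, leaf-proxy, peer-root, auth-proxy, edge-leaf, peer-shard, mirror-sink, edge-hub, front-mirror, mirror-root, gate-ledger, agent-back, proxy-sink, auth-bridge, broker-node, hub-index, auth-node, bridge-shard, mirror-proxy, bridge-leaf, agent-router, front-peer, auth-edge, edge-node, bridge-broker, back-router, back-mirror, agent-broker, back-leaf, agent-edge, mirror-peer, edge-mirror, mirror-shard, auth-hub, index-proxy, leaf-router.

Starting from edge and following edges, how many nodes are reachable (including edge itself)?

BFS from edge visits: edge, agent, auth, hub, leaf, mirror, node, back, broker, ingest, router, bridge, proxy, front, index, peer, root, shard, sink
Reachable nodes: 19 of 22 total.

19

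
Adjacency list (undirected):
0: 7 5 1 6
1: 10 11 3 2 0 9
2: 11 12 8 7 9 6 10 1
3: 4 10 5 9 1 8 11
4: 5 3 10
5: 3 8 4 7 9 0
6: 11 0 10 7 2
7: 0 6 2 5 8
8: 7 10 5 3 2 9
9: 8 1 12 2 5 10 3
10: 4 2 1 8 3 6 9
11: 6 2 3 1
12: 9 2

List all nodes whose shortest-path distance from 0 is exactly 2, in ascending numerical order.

Level 0: 0
Level 1: 1, 5, 6, 7
Level 2: 2, 3, 4, 8, 9, 10, 11
Level 3: 12

2, 3, 4, 8, 9, 10, 11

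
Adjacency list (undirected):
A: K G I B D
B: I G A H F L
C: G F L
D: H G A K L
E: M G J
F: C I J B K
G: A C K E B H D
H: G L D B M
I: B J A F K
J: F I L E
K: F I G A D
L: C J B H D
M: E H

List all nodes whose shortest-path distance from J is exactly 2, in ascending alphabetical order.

A, B, C, D, G, H, K, M

Level 0: J
Level 1: E, F, I, L
Level 2: A, B, C, D, G, H, K, M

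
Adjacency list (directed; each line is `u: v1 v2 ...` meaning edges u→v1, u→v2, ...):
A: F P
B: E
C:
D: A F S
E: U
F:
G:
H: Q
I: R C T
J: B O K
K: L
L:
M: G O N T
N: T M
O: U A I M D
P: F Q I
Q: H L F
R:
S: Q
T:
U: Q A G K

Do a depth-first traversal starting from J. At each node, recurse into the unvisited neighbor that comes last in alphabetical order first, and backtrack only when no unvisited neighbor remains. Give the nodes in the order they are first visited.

J -> O -> U -> Q -> L -> H -> F -> K -> G -> A -> P -> I -> T -> R -> C -> M -> N -> D -> S -> B -> E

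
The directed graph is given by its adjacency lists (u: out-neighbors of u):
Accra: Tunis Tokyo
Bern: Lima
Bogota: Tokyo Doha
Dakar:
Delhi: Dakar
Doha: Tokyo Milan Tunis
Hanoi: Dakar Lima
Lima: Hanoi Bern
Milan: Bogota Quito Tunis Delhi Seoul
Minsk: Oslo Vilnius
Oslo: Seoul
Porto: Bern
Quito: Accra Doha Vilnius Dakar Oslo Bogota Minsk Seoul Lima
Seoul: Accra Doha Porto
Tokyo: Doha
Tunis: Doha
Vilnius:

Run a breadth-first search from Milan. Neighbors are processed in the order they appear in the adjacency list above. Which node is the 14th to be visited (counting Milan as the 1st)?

Lima

Visit Milan; enqueue Bogota, Quito, Tunis, Delhi, Seoul → queue [Bogota, Quito, Tunis, Delhi, Seoul]
Visit Bogota; enqueue Tokyo, Doha → queue [Quito, Tunis, Delhi, Seoul, Tokyo, Doha]
Visit Quito; enqueue Accra, Vilnius, Dakar, Oslo, Minsk, Lima → queue [Tunis, Delhi, Seoul, Tokyo, Doha, Accra, Vilnius, Dakar, Oslo, Minsk, Lima]
Visit Tunis → queue [Delhi, Seoul, Tokyo, Doha, Accra, Vilnius, Dakar, Oslo, Minsk, Lima]
Visit Delhi → queue [Seoul, Tokyo, Doha, Accra, Vilnius, Dakar, Oslo, Minsk, Lima]
Visit Seoul; enqueue Porto → queue [Tokyo, Doha, Accra, Vilnius, Dakar, Oslo, Minsk, Lima, Porto]
Visit Tokyo → queue [Doha, Accra, Vilnius, Dakar, Oslo, Minsk, Lima, Porto]
Visit Doha → queue [Accra, Vilnius, Dakar, Oslo, Minsk, Lima, Porto]
Visit Accra → queue [Vilnius, Dakar, Oslo, Minsk, Lima, Porto]
Visit Vilnius → queue [Dakar, Oslo, Minsk, Lima, Porto]
Visit Dakar → queue [Oslo, Minsk, Lima, Porto]
Visit Oslo → queue [Minsk, Lima, Porto]
Visit Minsk → queue [Lima, Porto]
Visit Lima; enqueue Hanoi, Bern → queue [Porto, Hanoi, Bern]
Visit Porto → queue [Hanoi, Bern]
Visit Hanoi → queue [Bern]
Visit Bern → queue []

Visit order: Milan, Bogota, Quito, Tunis, Delhi, Seoul, Tokyo, Doha, Accra, Vilnius, Dakar, Oslo, Minsk, Lima, Porto, Hanoi, Bern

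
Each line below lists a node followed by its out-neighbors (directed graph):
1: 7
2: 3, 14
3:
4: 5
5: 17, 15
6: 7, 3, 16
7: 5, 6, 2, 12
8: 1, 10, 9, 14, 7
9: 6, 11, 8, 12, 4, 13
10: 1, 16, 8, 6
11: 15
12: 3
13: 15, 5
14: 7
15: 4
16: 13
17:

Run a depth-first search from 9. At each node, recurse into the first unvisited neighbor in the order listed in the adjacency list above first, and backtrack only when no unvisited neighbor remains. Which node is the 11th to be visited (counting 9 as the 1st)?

12

Visit 9
9 → 6
6 → 7
7 → 5
5 → 17
5 → 15
15 → 4
7 → 2
2 → 3
2 → 14
7 → 12
6 → 16
16 → 13
9 → 11
9 → 8
8 → 1
8 → 10

Visit order: 9, 6, 7, 5, 17, 15, 4, 2, 3, 14, 12, 16, 13, 11, 8, 1, 10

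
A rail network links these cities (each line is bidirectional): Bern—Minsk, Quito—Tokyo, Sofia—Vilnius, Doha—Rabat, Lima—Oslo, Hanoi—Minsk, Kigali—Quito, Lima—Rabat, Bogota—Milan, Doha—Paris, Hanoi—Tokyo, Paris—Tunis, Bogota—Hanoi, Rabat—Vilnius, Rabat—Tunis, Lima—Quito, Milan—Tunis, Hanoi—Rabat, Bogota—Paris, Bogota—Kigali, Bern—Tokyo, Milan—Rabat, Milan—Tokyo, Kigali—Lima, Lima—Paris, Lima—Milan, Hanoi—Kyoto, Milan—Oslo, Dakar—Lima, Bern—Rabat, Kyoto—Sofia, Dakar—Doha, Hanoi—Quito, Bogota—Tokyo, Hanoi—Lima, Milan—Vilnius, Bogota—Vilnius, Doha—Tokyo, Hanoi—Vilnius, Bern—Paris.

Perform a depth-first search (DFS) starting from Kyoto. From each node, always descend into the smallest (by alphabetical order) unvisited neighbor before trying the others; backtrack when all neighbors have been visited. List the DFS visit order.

Kyoto, Hanoi, Bogota, Kigali, Lima, Dakar, Doha, Paris, Bern, Minsk, Rabat, Milan, Oslo, Tokyo, Quito, Tunis, Vilnius, Sofia

Visit Kyoto
Kyoto → Hanoi
Hanoi → Bogota
Bogota → Kigali
Kigali → Lima
Lima → Dakar
Dakar → Doha
Doha → Paris
Paris → Bern
Bern → Minsk
Bern → Rabat
Rabat → Milan
Milan → Oslo
Milan → Tokyo
Tokyo → Quito
Milan → Tunis
Milan → Vilnius
Vilnius → Sofia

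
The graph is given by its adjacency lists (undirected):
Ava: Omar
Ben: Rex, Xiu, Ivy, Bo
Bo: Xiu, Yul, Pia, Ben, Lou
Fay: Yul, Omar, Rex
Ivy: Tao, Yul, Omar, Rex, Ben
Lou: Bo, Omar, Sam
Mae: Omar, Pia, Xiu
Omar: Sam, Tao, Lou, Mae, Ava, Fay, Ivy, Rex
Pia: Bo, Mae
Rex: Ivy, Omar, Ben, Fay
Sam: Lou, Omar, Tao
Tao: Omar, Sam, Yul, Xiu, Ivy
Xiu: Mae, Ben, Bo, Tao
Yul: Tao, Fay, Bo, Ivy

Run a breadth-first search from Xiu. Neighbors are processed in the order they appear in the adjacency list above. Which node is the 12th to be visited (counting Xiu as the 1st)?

Sam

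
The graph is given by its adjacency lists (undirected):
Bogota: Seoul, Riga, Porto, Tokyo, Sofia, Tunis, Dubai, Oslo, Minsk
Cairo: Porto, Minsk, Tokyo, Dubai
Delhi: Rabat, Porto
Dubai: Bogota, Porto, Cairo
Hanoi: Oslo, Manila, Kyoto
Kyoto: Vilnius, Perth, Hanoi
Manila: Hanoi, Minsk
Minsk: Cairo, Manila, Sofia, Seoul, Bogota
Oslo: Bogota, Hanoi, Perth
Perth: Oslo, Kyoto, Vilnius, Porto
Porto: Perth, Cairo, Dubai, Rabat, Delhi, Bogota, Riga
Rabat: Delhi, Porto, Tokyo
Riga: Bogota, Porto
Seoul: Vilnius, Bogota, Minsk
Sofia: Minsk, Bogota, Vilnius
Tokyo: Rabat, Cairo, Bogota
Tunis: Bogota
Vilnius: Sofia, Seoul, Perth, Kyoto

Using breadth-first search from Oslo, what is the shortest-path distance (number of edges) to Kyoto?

Level 0: Oslo
Level 1: Bogota, Hanoi, Perth
Level 2: Dubai, Kyoto, Manila, Minsk, Porto, Riga, Seoul, Sofia, Tokyo, Tunis, Vilnius
Level 3: Cairo, Delhi, Rabat
Kyoto first appears at level 2.

2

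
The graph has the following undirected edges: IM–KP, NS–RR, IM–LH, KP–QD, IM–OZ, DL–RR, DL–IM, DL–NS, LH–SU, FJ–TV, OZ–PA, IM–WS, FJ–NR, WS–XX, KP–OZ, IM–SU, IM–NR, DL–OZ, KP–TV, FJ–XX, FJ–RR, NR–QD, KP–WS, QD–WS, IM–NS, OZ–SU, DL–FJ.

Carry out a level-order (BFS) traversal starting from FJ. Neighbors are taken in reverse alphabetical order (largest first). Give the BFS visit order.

FJ → XX → TV → RR → NR → DL → WS → KP → NS → QD → IM → OZ → SU → LH → PA

Visit FJ; enqueue XX, TV, RR, NR, DL → queue [XX, TV, RR, NR, DL]
Visit XX; enqueue WS → queue [TV, RR, NR, DL, WS]
Visit TV; enqueue KP → queue [RR, NR, DL, WS, KP]
Visit RR; enqueue NS → queue [NR, DL, WS, KP, NS]
Visit NR; enqueue QD, IM → queue [DL, WS, KP, NS, QD, IM]
Visit DL; enqueue OZ → queue [WS, KP, NS, QD, IM, OZ]
Visit WS → queue [KP, NS, QD, IM, OZ]
Visit KP → queue [NS, QD, IM, OZ]
Visit NS → queue [QD, IM, OZ]
Visit QD → queue [IM, OZ]
Visit IM; enqueue SU, LH → queue [OZ, SU, LH]
Visit OZ; enqueue PA → queue [SU, LH, PA]
Visit SU → queue [LH, PA]
Visit LH → queue [PA]
Visit PA → queue []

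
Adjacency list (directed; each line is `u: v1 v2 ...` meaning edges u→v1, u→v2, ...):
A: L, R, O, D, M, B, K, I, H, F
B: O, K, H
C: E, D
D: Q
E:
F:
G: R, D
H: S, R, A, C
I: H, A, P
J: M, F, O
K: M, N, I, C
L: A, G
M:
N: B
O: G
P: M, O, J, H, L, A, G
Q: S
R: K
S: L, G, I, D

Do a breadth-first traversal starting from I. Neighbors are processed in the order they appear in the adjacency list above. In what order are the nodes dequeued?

I → H → A → P → S → R → C → L → O → D → M → B → K → F → J → G → E → Q → N

Visit I; enqueue H, A, P → queue [H, A, P]
Visit H; enqueue S, R, C → queue [A, P, S, R, C]
Visit A; enqueue L, O, D, M, B, K, F → queue [P, S, R, C, L, O, D, M, B, K, F]
Visit P; enqueue J, G → queue [S, R, C, L, O, D, M, B, K, F, J, G]
Visit S → queue [R, C, L, O, D, M, B, K, F, J, G]
Visit R → queue [C, L, O, D, M, B, K, F, J, G]
Visit C; enqueue E → queue [L, O, D, M, B, K, F, J, G, E]
Visit L → queue [O, D, M, B, K, F, J, G, E]
Visit O → queue [D, M, B, K, F, J, G, E]
Visit D; enqueue Q → queue [M, B, K, F, J, G, E, Q]
Visit M → queue [B, K, F, J, G, E, Q]
Visit B → queue [K, F, J, G, E, Q]
Visit K; enqueue N → queue [F, J, G, E, Q, N]
Visit F → queue [J, G, E, Q, N]
Visit J → queue [G, E, Q, N]
Visit G → queue [E, Q, N]
Visit E → queue [Q, N]
Visit Q → queue [N]
Visit N → queue []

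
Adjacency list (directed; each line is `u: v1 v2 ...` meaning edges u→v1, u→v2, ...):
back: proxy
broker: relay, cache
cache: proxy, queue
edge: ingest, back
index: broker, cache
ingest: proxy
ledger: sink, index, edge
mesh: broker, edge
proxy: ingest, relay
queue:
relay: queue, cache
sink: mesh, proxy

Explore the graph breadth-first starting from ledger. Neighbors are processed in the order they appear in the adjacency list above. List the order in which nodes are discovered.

ledger → sink → index → edge → mesh → proxy → broker → cache → ingest → back → relay → queue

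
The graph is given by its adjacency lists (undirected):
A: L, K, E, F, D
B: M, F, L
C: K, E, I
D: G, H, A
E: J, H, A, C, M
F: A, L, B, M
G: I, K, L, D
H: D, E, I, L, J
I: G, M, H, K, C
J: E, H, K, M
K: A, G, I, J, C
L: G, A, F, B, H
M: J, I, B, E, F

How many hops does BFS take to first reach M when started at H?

2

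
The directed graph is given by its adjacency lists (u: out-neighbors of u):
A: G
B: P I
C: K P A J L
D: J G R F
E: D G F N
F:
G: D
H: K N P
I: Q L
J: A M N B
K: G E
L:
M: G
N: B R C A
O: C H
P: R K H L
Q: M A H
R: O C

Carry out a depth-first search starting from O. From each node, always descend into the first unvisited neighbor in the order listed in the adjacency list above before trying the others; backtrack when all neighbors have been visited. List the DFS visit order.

Visit O
O → C
C → K
K → G
G → D
D → J
J → A
J → M
J → N
N → B
B → P
P → R
P → H
P → L
B → I
I → Q
D → F
K → E

O -> C -> K -> G -> D -> J -> A -> M -> N -> B -> P -> R -> H -> L -> I -> Q -> F -> E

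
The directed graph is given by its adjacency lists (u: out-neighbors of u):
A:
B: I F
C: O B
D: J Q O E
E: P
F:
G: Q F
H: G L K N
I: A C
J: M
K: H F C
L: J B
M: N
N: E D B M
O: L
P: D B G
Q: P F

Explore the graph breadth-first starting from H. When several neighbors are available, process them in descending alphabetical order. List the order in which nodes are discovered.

H -> N -> L -> K -> G -> M -> E -> D -> B -> J -> F -> C -> Q -> P -> O -> I -> A

Visit H; enqueue N, L, K, G → queue [N, L, K, G]
Visit N; enqueue M, E, D, B → queue [L, K, G, M, E, D, B]
Visit L; enqueue J → queue [K, G, M, E, D, B, J]
Visit K; enqueue F, C → queue [G, M, E, D, B, J, F, C]
Visit G; enqueue Q → queue [M, E, D, B, J, F, C, Q]
Visit M → queue [E, D, B, J, F, C, Q]
Visit E; enqueue P → queue [D, B, J, F, C, Q, P]
Visit D; enqueue O → queue [B, J, F, C, Q, P, O]
Visit B; enqueue I → queue [J, F, C, Q, P, O, I]
Visit J → queue [F, C, Q, P, O, I]
Visit F → queue [C, Q, P, O, I]
Visit C → queue [Q, P, O, I]
Visit Q → queue [P, O, I]
Visit P → queue [O, I]
Visit O → queue [I]
Visit I; enqueue A → queue [A]
Visit A → queue []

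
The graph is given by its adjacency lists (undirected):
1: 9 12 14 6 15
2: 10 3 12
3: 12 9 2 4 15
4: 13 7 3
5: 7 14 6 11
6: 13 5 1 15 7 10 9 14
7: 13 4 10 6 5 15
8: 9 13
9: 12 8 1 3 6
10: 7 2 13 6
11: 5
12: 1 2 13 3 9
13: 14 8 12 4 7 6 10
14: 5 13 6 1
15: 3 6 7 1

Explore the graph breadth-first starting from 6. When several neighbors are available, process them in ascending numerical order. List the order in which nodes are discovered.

6 → 1 → 5 → 7 → 9 → 10 → 13 → 14 → 15 → 12 → 11 → 4 → 3 → 8 → 2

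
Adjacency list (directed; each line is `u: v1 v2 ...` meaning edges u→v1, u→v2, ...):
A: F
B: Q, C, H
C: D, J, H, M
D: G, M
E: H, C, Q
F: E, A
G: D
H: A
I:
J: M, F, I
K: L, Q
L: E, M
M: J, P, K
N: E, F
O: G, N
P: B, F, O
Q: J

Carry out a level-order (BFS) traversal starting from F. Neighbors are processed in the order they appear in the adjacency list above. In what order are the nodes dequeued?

F E A H C Q D J M G I P K B O L N

Visit F; enqueue E, A → queue [E, A]
Visit E; enqueue H, C, Q → queue [A, H, C, Q]
Visit A → queue [H, C, Q]
Visit H → queue [C, Q]
Visit C; enqueue D, J, M → queue [Q, D, J, M]
Visit Q → queue [D, J, M]
Visit D; enqueue G → queue [J, M, G]
Visit J; enqueue I → queue [M, G, I]
Visit M; enqueue P, K → queue [G, I, P, K]
Visit G → queue [I, P, K]
Visit I → queue [P, K]
Visit P; enqueue B, O → queue [K, B, O]
Visit K; enqueue L → queue [B, O, L]
Visit B → queue [O, L]
Visit O; enqueue N → queue [L, N]
Visit L → queue [N]
Visit N → queue []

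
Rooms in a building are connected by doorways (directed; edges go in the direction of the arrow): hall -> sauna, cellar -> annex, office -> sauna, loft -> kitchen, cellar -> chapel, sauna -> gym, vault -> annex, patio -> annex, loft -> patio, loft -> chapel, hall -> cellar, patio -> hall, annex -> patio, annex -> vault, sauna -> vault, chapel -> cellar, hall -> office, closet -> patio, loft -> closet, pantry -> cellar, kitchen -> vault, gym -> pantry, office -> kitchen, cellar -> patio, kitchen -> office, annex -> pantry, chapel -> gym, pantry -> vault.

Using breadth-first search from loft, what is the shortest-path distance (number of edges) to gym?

2

Level 0: loft
Level 1: chapel, closet, kitchen, patio
Level 2: annex, cellar, gym, hall, office, vault
Level 3: pantry, sauna
gym first appears at level 2.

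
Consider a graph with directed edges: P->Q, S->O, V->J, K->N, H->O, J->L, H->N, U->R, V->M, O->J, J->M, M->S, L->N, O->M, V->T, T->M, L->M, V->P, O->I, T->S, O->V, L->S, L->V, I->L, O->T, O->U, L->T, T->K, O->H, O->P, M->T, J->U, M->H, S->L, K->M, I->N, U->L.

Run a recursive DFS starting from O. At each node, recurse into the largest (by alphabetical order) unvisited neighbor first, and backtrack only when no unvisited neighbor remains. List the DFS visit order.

O -> V -> T -> S -> L -> N -> M -> H -> K -> P -> Q -> J -> U -> R -> I

Visit O
O → V
V → T
T → S
S → L
L → N
L → M
M → H
T → K
V → P
P → Q
V → J
J → U
U → R
O → I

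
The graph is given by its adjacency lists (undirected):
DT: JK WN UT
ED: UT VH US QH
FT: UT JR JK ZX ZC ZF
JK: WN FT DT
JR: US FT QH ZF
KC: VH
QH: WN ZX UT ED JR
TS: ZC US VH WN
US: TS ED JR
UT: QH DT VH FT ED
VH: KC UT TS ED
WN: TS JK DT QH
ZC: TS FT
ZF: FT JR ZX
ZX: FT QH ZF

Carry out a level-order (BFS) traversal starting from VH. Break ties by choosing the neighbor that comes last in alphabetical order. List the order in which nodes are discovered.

VH → UT → TS → KC → ED → QH → FT → DT → ZC → WN → US → ZX → JR → ZF → JK

Visit VH; enqueue UT, TS, KC, ED → queue [UT, TS, KC, ED]
Visit UT; enqueue QH, FT, DT → queue [TS, KC, ED, QH, FT, DT]
Visit TS; enqueue ZC, WN, US → queue [KC, ED, QH, FT, DT, ZC, WN, US]
Visit KC → queue [ED, QH, FT, DT, ZC, WN, US]
Visit ED → queue [QH, FT, DT, ZC, WN, US]
Visit QH; enqueue ZX, JR → queue [FT, DT, ZC, WN, US, ZX, JR]
Visit FT; enqueue ZF, JK → queue [DT, ZC, WN, US, ZX, JR, ZF, JK]
Visit DT → queue [ZC, WN, US, ZX, JR, ZF, JK]
Visit ZC → queue [WN, US, ZX, JR, ZF, JK]
Visit WN → queue [US, ZX, JR, ZF, JK]
Visit US → queue [ZX, JR, ZF, JK]
Visit ZX → queue [JR, ZF, JK]
Visit JR → queue [ZF, JK]
Visit ZF → queue [JK]
Visit JK → queue []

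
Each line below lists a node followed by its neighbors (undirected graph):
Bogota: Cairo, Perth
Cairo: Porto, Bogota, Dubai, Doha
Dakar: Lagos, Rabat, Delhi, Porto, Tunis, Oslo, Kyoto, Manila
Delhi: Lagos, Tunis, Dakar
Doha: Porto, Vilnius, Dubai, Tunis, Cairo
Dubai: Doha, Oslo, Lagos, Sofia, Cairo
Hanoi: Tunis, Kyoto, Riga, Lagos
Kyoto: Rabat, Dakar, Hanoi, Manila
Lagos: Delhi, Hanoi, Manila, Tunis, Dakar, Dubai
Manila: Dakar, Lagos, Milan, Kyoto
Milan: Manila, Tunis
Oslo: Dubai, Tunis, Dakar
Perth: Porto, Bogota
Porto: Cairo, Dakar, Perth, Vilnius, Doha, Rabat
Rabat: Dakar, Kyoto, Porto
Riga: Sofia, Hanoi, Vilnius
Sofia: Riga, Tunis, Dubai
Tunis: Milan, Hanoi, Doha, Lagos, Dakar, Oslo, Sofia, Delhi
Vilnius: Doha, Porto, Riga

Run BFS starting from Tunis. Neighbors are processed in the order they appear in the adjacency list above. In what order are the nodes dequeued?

Tunis -> Milan -> Hanoi -> Doha -> Lagos -> Dakar -> Oslo -> Sofia -> Delhi -> Manila -> Kyoto -> Riga -> Porto -> Vilnius -> Dubai -> Cairo -> Rabat -> Perth -> Bogota

Visit Tunis; enqueue Milan, Hanoi, Doha, Lagos, Dakar, Oslo, Sofia, Delhi → queue [Milan, Hanoi, Doha, Lagos, Dakar, Oslo, Sofia, Delhi]
Visit Milan; enqueue Manila → queue [Hanoi, Doha, Lagos, Dakar, Oslo, Sofia, Delhi, Manila]
Visit Hanoi; enqueue Kyoto, Riga → queue [Doha, Lagos, Dakar, Oslo, Sofia, Delhi, Manila, Kyoto, Riga]
Visit Doha; enqueue Porto, Vilnius, Dubai, Cairo → queue [Lagos, Dakar, Oslo, Sofia, Delhi, Manila, Kyoto, Riga, Porto, Vilnius, Dubai, Cairo]
Visit Lagos → queue [Dakar, Oslo, Sofia, Delhi, Manila, Kyoto, Riga, Porto, Vilnius, Dubai, Cairo]
Visit Dakar; enqueue Rabat → queue [Oslo, Sofia, Delhi, Manila, Kyoto, Riga, Porto, Vilnius, Dubai, Cairo, Rabat]
Visit Oslo → queue [Sofia, Delhi, Manila, Kyoto, Riga, Porto, Vilnius, Dubai, Cairo, Rabat]
Visit Sofia → queue [Delhi, Manila, Kyoto, Riga, Porto, Vilnius, Dubai, Cairo, Rabat]
Visit Delhi → queue [Manila, Kyoto, Riga, Porto, Vilnius, Dubai, Cairo, Rabat]
Visit Manila → queue [Kyoto, Riga, Porto, Vilnius, Dubai, Cairo, Rabat]
Visit Kyoto → queue [Riga, Porto, Vilnius, Dubai, Cairo, Rabat]
Visit Riga → queue [Porto, Vilnius, Dubai, Cairo, Rabat]
Visit Porto; enqueue Perth → queue [Vilnius, Dubai, Cairo, Rabat, Perth]
Visit Vilnius → queue [Dubai, Cairo, Rabat, Perth]
Visit Dubai → queue [Cairo, Rabat, Perth]
Visit Cairo; enqueue Bogota → queue [Rabat, Perth, Bogota]
Visit Rabat → queue [Perth, Bogota]
Visit Perth → queue [Bogota]
Visit Bogota → queue []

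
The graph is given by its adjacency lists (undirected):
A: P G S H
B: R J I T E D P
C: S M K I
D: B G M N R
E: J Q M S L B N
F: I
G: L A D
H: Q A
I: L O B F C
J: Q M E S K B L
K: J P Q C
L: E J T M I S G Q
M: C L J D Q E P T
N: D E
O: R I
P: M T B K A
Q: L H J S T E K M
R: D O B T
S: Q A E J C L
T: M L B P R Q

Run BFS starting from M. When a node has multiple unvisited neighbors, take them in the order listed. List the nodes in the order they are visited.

Visit M; enqueue C, L, J, D, Q, E, P, T → queue [C, L, J, D, Q, E, P, T]
Visit C; enqueue S, K, I → queue [L, J, D, Q, E, P, T, S, K, I]
Visit L; enqueue G → queue [J, D, Q, E, P, T, S, K, I, G]
Visit J; enqueue B → queue [D, Q, E, P, T, S, K, I, G, B]
Visit D; enqueue N, R → queue [Q, E, P, T, S, K, I, G, B, N, R]
Visit Q; enqueue H → queue [E, P, T, S, K, I, G, B, N, R, H]
Visit E → queue [P, T, S, K, I, G, B, N, R, H]
Visit P; enqueue A → queue [T, S, K, I, G, B, N, R, H, A]
Visit T → queue [S, K, I, G, B, N, R, H, A]
Visit S → queue [K, I, G, B, N, R, H, A]
Visit K → queue [I, G, B, N, R, H, A]
Visit I; enqueue O, F → queue [G, B, N, R, H, A, O, F]
Visit G → queue [B, N, R, H, A, O, F]
Visit B → queue [N, R, H, A, O, F]
Visit N → queue [R, H, A, O, F]
Visit R → queue [H, A, O, F]
Visit H → queue [A, O, F]
Visit A → queue [O, F]
Visit O → queue [F]
Visit F → queue []

M -> C -> L -> J -> D -> Q -> E -> P -> T -> S -> K -> I -> G -> B -> N -> R -> H -> A -> O -> F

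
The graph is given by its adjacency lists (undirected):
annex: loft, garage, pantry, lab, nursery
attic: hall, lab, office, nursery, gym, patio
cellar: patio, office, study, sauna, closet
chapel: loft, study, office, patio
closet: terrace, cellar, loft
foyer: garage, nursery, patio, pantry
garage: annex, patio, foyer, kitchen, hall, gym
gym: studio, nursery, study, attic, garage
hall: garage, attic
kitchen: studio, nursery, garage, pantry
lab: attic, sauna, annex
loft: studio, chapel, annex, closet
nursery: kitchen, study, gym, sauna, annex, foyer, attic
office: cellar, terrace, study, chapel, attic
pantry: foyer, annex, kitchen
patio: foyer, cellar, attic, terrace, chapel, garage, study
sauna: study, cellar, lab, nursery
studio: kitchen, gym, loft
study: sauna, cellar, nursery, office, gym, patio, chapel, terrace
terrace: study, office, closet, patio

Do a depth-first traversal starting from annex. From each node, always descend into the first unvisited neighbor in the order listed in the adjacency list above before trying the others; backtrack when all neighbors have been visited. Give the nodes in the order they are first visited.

annex → loft → studio → kitchen → nursery → study → sauna → cellar → patio → foyer → garage → hall → attic → lab → office → terrace → closet → chapel → gym → pantry

Visit annex
annex → loft
loft → studio
studio → kitchen
kitchen → nursery
nursery → study
study → sauna
sauna → cellar
cellar → patio
patio → foyer
foyer → garage
garage → hall
hall → attic
attic → lab
attic → office
office → terrace
terrace → closet
office → chapel
attic → gym
foyer → pantry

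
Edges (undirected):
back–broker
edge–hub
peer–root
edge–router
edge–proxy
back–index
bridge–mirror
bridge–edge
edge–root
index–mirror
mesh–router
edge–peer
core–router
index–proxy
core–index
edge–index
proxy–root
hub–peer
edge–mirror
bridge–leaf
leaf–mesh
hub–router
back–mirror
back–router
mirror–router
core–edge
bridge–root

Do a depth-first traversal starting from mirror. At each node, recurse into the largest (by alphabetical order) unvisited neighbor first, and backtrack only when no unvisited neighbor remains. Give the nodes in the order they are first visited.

Visit mirror
mirror → router
router → mesh
mesh → leaf
leaf → bridge
bridge → root
root → proxy
proxy → index
index → edge
edge → peer
peer → hub
edge → core
index → back
back → broker

mirror, router, mesh, leaf, bridge, root, proxy, index, edge, peer, hub, core, back, broker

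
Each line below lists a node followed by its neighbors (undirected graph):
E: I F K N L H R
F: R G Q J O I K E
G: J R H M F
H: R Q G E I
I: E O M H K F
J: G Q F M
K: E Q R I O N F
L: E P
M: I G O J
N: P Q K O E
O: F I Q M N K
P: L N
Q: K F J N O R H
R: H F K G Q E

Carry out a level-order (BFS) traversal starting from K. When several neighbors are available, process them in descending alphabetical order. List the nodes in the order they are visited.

K R Q O N I F E H G J M P L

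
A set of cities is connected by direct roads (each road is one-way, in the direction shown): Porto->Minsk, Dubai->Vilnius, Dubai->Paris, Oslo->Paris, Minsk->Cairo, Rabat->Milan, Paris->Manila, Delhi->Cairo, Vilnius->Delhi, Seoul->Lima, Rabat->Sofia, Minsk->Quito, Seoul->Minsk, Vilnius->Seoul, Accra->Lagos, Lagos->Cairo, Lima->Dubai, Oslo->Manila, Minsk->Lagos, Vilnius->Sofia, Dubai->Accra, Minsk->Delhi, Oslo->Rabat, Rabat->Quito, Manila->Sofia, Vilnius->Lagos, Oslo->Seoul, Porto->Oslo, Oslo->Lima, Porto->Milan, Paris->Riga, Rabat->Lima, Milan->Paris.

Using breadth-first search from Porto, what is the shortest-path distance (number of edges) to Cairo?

2

Level 0: Porto
Level 1: Milan, Minsk, Oslo
Level 2: Cairo, Delhi, Lagos, Lima, Manila, Paris, Quito, Rabat, Seoul
Level 3: Dubai, Riga, Sofia
Level 4: Accra, Vilnius
Cairo first appears at level 2.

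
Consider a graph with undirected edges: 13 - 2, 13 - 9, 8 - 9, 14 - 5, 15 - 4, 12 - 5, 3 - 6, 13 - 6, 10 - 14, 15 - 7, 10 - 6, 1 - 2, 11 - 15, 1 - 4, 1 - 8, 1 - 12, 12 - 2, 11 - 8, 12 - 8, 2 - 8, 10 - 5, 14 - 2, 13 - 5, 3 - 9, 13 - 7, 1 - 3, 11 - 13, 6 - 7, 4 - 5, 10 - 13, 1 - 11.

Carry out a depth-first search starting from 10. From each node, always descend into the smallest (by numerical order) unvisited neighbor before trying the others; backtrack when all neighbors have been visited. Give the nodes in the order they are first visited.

Visit 10
10 → 5
5 → 4
4 → 1
1 → 2
2 → 8
8 → 9
9 → 3
3 → 6
6 → 7
7 → 13
13 → 11
11 → 15
8 → 12
2 → 14

10 5 4 1 2 8 9 3 6 7 13 11 15 12 14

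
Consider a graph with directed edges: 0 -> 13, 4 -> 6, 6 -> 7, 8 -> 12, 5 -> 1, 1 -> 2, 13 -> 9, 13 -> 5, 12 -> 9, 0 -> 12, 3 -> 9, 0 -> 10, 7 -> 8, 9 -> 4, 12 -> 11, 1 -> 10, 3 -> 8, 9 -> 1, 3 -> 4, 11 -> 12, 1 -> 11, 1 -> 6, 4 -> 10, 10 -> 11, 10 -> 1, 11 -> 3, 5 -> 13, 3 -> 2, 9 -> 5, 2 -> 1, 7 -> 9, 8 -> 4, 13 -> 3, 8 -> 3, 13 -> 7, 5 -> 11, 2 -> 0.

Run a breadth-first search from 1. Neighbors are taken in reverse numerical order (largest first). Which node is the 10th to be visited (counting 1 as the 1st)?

9

Visit 1; enqueue 11, 10, 6, 2 → queue [11, 10, 6, 2]
Visit 11; enqueue 12, 3 → queue [10, 6, 2, 12, 3]
Visit 10 → queue [6, 2, 12, 3]
Visit 6; enqueue 7 → queue [2, 12, 3, 7]
Visit 2; enqueue 0 → queue [12, 3, 7, 0]
Visit 12; enqueue 9 → queue [3, 7, 0, 9]
Visit 3; enqueue 8, 4 → queue [7, 0, 9, 8, 4]
Visit 7 → queue [0, 9, 8, 4]
Visit 0; enqueue 13 → queue [9, 8, 4, 13]
Visit 9; enqueue 5 → queue [8, 4, 13, 5]
Visit 8 → queue [4, 13, 5]
Visit 4 → queue [13, 5]
Visit 13 → queue [5]
Visit 5 → queue []

Visit order: 1, 11, 10, 6, 2, 12, 3, 7, 0, 9, 8, 4, 13, 5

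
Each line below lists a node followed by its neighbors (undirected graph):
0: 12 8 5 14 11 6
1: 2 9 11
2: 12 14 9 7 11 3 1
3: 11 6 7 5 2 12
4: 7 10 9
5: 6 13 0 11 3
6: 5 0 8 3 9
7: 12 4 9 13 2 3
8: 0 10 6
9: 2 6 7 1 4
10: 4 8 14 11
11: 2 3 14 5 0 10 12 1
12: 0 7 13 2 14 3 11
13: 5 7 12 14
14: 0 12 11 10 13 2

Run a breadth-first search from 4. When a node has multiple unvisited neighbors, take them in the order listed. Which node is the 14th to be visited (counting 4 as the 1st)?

0

Visit 4; enqueue 7, 10, 9 → queue [7, 10, 9]
Visit 7; enqueue 12, 13, 2, 3 → queue [10, 9, 12, 13, 2, 3]
Visit 10; enqueue 8, 14, 11 → queue [9, 12, 13, 2, 3, 8, 14, 11]
Visit 9; enqueue 6, 1 → queue [12, 13, 2, 3, 8, 14, 11, 6, 1]
Visit 12; enqueue 0 → queue [13, 2, 3, 8, 14, 11, 6, 1, 0]
Visit 13; enqueue 5 → queue [2, 3, 8, 14, 11, 6, 1, 0, 5]
Visit 2 → queue [3, 8, 14, 11, 6, 1, 0, 5]
Visit 3 → queue [8, 14, 11, 6, 1, 0, 5]
Visit 8 → queue [14, 11, 6, 1, 0, 5]
Visit 14 → queue [11, 6, 1, 0, 5]
Visit 11 → queue [6, 1, 0, 5]
Visit 6 → queue [1, 0, 5]
Visit 1 → queue [0, 5]
Visit 0 → queue [5]
Visit 5 → queue []

Visit order: 4, 7, 10, 9, 12, 13, 2, 3, 8, 14, 11, 6, 1, 0, 5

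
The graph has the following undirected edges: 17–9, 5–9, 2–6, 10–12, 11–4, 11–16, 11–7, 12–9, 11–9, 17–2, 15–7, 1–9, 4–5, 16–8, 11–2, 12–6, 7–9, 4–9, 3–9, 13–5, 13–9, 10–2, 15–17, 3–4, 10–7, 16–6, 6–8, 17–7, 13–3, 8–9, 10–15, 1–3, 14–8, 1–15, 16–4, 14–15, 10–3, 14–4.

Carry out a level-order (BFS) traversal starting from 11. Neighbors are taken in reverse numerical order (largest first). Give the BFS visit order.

11 → 16 → 9 → 7 → 4 → 2 → 8 → 6 → 17 → 13 → 12 → 5 → 3 → 1 → 15 → 10 → 14

Visit 11; enqueue 16, 9, 7, 4, 2 → queue [16, 9, 7, 4, 2]
Visit 16; enqueue 8, 6 → queue [9, 7, 4, 2, 8, 6]
Visit 9; enqueue 17, 13, 12, 5, 3, 1 → queue [7, 4, 2, 8, 6, 17, 13, 12, 5, 3, 1]
Visit 7; enqueue 15, 10 → queue [4, 2, 8, 6, 17, 13, 12, 5, 3, 1, 15, 10]
Visit 4; enqueue 14 → queue [2, 8, 6, 17, 13, 12, 5, 3, 1, 15, 10, 14]
Visit 2 → queue [8, 6, 17, 13, 12, 5, 3, 1, 15, 10, 14]
Visit 8 → queue [6, 17, 13, 12, 5, 3, 1, 15, 10, 14]
Visit 6 → queue [17, 13, 12, 5, 3, 1, 15, 10, 14]
Visit 17 → queue [13, 12, 5, 3, 1, 15, 10, 14]
Visit 13 → queue [12, 5, 3, 1, 15, 10, 14]
Visit 12 → queue [5, 3, 1, 15, 10, 14]
Visit 5 → queue [3, 1, 15, 10, 14]
Visit 3 → queue [1, 15, 10, 14]
Visit 1 → queue [15, 10, 14]
Visit 15 → queue [10, 14]
Visit 10 → queue [14]
Visit 14 → queue []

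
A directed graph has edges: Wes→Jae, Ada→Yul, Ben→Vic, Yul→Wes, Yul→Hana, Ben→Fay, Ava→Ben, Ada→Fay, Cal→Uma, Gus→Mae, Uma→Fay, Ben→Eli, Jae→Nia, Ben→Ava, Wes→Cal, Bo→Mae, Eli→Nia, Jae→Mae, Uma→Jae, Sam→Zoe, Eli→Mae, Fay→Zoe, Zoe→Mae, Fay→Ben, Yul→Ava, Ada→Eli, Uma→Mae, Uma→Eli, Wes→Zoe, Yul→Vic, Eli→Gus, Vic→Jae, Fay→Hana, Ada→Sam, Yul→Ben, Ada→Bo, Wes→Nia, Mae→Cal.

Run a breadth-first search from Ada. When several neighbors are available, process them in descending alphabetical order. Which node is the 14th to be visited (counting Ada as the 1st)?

Visit Ada; enqueue Yul, Sam, Fay, Eli, Bo → queue [Yul, Sam, Fay, Eli, Bo]
Visit Yul; enqueue Wes, Vic, Hana, Ben, Ava → queue [Sam, Fay, Eli, Bo, Wes, Vic, Hana, Ben, Ava]
Visit Sam; enqueue Zoe → queue [Fay, Eli, Bo, Wes, Vic, Hana, Ben, Ava, Zoe]
Visit Fay → queue [Eli, Bo, Wes, Vic, Hana, Ben, Ava, Zoe]
Visit Eli; enqueue Nia, Mae, Gus → queue [Bo, Wes, Vic, Hana, Ben, Ava, Zoe, Nia, Mae, Gus]
Visit Bo → queue [Wes, Vic, Hana, Ben, Ava, Zoe, Nia, Mae, Gus]
Visit Wes; enqueue Jae, Cal → queue [Vic, Hana, Ben, Ava, Zoe, Nia, Mae, Gus, Jae, Cal]
Visit Vic → queue [Hana, Ben, Ava, Zoe, Nia, Mae, Gus, Jae, Cal]
Visit Hana → queue [Ben, Ava, Zoe, Nia, Mae, Gus, Jae, Cal]
Visit Ben → queue [Ava, Zoe, Nia, Mae, Gus, Jae, Cal]
Visit Ava → queue [Zoe, Nia, Mae, Gus, Jae, Cal]
Visit Zoe → queue [Nia, Mae, Gus, Jae, Cal]
Visit Nia → queue [Mae, Gus, Jae, Cal]
Visit Mae → queue [Gus, Jae, Cal]
Visit Gus → queue [Jae, Cal]
Visit Jae → queue [Cal]
Visit Cal; enqueue Uma → queue [Uma]
Visit Uma → queue []

Visit order: Ada, Yul, Sam, Fay, Eli, Bo, Wes, Vic, Hana, Ben, Ava, Zoe, Nia, Mae, Gus, Jae, Cal, Uma

Mae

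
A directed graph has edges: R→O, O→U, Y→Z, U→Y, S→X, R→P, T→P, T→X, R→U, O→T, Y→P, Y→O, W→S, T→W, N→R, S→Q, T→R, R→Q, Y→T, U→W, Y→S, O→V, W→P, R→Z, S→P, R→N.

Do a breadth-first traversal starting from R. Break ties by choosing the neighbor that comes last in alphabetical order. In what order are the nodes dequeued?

Visit R; enqueue Z, U, Q, P, O, N → queue [Z, U, Q, P, O, N]
Visit Z → queue [U, Q, P, O, N]
Visit U; enqueue Y, W → queue [Q, P, O, N, Y, W]
Visit Q → queue [P, O, N, Y, W]
Visit P → queue [O, N, Y, W]
Visit O; enqueue V, T → queue [N, Y, W, V, T]
Visit N → queue [Y, W, V, T]
Visit Y; enqueue S → queue [W, V, T, S]
Visit W → queue [V, T, S]
Visit V → queue [T, S]
Visit T; enqueue X → queue [S, X]
Visit S → queue [X]
Visit X → queue []

R, Z, U, Q, P, O, N, Y, W, V, T, S, X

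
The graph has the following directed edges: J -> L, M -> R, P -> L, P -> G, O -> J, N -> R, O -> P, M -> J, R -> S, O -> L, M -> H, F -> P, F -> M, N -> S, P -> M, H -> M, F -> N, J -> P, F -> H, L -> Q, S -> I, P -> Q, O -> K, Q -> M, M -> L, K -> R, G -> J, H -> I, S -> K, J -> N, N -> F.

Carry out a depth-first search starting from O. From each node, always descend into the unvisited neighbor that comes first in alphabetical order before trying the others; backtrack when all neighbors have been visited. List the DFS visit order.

Visit O
O → J
J → L
L → Q
Q → M
M → H
H → I
M → R
R → S
S → K
J → N
N → F
F → P
P → G

O → J → L → Q → M → H → I → R → S → K → N → F → P → G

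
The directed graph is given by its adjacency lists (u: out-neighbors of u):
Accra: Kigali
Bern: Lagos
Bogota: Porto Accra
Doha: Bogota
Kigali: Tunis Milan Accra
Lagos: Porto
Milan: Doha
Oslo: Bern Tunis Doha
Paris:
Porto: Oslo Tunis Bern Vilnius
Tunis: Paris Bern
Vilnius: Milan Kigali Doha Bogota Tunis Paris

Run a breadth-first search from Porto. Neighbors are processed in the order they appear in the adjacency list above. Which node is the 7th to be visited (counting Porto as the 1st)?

Paris

Visit Porto; enqueue Oslo, Tunis, Bern, Vilnius → queue [Oslo, Tunis, Bern, Vilnius]
Visit Oslo; enqueue Doha → queue [Tunis, Bern, Vilnius, Doha]
Visit Tunis; enqueue Paris → queue [Bern, Vilnius, Doha, Paris]
Visit Bern; enqueue Lagos → queue [Vilnius, Doha, Paris, Lagos]
Visit Vilnius; enqueue Milan, Kigali, Bogota → queue [Doha, Paris, Lagos, Milan, Kigali, Bogota]
Visit Doha → queue [Paris, Lagos, Milan, Kigali, Bogota]
Visit Paris → queue [Lagos, Milan, Kigali, Bogota]
Visit Lagos → queue [Milan, Kigali, Bogota]
Visit Milan → queue [Kigali, Bogota]
Visit Kigali; enqueue Accra → queue [Bogota, Accra]
Visit Bogota → queue [Accra]
Visit Accra → queue []

Visit order: Porto, Oslo, Tunis, Bern, Vilnius, Doha, Paris, Lagos, Milan, Kigali, Bogota, Accra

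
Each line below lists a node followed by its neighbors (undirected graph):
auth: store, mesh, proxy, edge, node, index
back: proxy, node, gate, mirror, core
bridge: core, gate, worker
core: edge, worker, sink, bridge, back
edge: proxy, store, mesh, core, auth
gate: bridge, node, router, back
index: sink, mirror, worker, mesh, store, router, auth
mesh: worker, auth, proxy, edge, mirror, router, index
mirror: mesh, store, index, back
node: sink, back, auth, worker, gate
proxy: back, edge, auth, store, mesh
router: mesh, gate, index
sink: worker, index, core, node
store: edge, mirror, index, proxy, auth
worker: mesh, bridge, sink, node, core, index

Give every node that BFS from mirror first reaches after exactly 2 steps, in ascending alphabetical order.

auth, core, edge, gate, node, proxy, router, sink, worker

Level 0: mirror
Level 1: back, index, mesh, store
Level 2: auth, core, edge, gate, node, proxy, router, sink, worker
Level 3: bridge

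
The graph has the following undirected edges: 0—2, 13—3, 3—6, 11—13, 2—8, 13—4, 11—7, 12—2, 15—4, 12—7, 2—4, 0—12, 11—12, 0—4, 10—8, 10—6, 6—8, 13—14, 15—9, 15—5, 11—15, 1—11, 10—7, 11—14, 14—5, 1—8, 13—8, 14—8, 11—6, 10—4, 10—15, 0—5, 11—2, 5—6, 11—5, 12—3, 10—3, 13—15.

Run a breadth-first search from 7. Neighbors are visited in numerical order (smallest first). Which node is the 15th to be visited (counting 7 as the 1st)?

0

Visit 7; enqueue 10, 11, 12 → queue [10, 11, 12]
Visit 10; enqueue 3, 4, 6, 8, 15 → queue [11, 12, 3, 4, 6, 8, 15]
Visit 11; enqueue 1, 2, 5, 13, 14 → queue [12, 3, 4, 6, 8, 15, 1, 2, 5, 13, 14]
Visit 12; enqueue 0 → queue [3, 4, 6, 8, 15, 1, 2, 5, 13, 14, 0]
Visit 3 → queue [4, 6, 8, 15, 1, 2, 5, 13, 14, 0]
Visit 4 → queue [6, 8, 15, 1, 2, 5, 13, 14, 0]
Visit 6 → queue [8, 15, 1, 2, 5, 13, 14, 0]
Visit 8 → queue [15, 1, 2, 5, 13, 14, 0]
Visit 15; enqueue 9 → queue [1, 2, 5, 13, 14, 0, 9]
Visit 1 → queue [2, 5, 13, 14, 0, 9]
Visit 2 → queue [5, 13, 14, 0, 9]
Visit 5 → queue [13, 14, 0, 9]
Visit 13 → queue [14, 0, 9]
Visit 14 → queue [0, 9]
Visit 0 → queue [9]
Visit 9 → queue []

Visit order: 7, 10, 11, 12, 3, 4, 6, 8, 15, 1, 2, 5, 13, 14, 0, 9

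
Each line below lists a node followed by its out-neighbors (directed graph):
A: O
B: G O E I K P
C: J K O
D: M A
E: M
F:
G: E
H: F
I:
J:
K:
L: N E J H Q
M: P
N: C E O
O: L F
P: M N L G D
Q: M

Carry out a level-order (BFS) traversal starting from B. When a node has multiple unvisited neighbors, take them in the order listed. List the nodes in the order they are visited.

Visit B; enqueue G, O, E, I, K, P → queue [G, O, E, I, K, P]
Visit G → queue [O, E, I, K, P]
Visit O; enqueue L, F → queue [E, I, K, P, L, F]
Visit E; enqueue M → queue [I, K, P, L, F, M]
Visit I → queue [K, P, L, F, M]
Visit K → queue [P, L, F, M]
Visit P; enqueue N, D → queue [L, F, M, N, D]
Visit L; enqueue J, H, Q → queue [F, M, N, D, J, H, Q]
Visit F → queue [M, N, D, J, H, Q]
Visit M → queue [N, D, J, H, Q]
Visit N; enqueue C → queue [D, J, H, Q, C]
Visit D; enqueue A → queue [J, H, Q, C, A]
Visit J → queue [H, Q, C, A]
Visit H → queue [Q, C, A]
Visit Q → queue [C, A]
Visit C → queue [A]
Visit A → queue []

B G O E I K P L F M N D J H Q C A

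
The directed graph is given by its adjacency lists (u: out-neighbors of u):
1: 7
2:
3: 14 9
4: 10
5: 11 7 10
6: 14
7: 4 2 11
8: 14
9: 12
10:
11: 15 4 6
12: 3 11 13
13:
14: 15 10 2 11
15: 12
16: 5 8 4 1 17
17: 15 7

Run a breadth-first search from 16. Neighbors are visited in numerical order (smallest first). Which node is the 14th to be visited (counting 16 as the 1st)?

12

Visit 16; enqueue 1, 4, 5, 8, 17 → queue [1, 4, 5, 8, 17]
Visit 1; enqueue 7 → queue [4, 5, 8, 17, 7]
Visit 4; enqueue 10 → queue [5, 8, 17, 7, 10]
Visit 5; enqueue 11 → queue [8, 17, 7, 10, 11]
Visit 8; enqueue 14 → queue [17, 7, 10, 11, 14]
Visit 17; enqueue 15 → queue [7, 10, 11, 14, 15]
Visit 7; enqueue 2 → queue [10, 11, 14, 15, 2]
Visit 10 → queue [11, 14, 15, 2]
Visit 11; enqueue 6 → queue [14, 15, 2, 6]
Visit 14 → queue [15, 2, 6]
Visit 15; enqueue 12 → queue [2, 6, 12]
Visit 2 → queue [6, 12]
Visit 6 → queue [12]
Visit 12; enqueue 3, 13 → queue [3, 13]
Visit 3; enqueue 9 → queue [13, 9]
Visit 13 → queue [9]
Visit 9 → queue []

Visit order: 16, 1, 4, 5, 8, 17, 7, 10, 11, 14, 15, 2, 6, 12, 3, 13, 9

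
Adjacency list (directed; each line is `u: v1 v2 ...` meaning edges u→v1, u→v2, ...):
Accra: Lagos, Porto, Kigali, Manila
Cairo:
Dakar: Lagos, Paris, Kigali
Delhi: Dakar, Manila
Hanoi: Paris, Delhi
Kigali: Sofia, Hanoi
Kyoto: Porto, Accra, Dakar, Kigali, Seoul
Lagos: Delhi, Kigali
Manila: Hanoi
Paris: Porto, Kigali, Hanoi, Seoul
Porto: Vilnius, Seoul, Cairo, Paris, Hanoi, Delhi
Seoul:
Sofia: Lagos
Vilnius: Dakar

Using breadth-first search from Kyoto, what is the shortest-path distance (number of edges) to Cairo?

2

Level 0: Kyoto
Level 1: Accra, Dakar, Kigali, Porto, Seoul
Level 2: Cairo, Delhi, Hanoi, Lagos, Manila, Paris, Sofia, Vilnius
Cairo first appears at level 2.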